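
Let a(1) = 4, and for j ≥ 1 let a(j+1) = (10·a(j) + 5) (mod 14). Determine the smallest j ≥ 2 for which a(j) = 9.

a(1) = 4; a(2) = 3; a(3) = 7; a(4) = 5; a(5) = 13; a(6) = 9; a(7) = 11; a(8) = 3.
Since a(8) = a(2) = 3, the sequence is eventually periodic: after a pre-period of length 1 it cycles with period 6.
The value 9 first appears (with j ≥ 2) at a(6).

6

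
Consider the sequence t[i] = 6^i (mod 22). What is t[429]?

We have t[0] = 1; t[1] = 6; t[2] = 14; t[3] = 18; t[4] = 20; t[5] = 10; t[6] = 16; t[7] = 8; t[8] = 4; t[9] = 2; t[10] = 12; t[11] = 6.
Since t[11] = t[1] = 6, the sequence is eventually periodic: after a pre-period of length 1 it cycles with period 10.
For i ≥ 1, t[i] depends only on (i - 1) mod 10. (429 - 1) mod 10 = 8, so t[429] = t[9] = 2.

2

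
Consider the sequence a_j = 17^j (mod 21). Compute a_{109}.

17

a_1 = 17, a_2 = 16, a_3 = 20, a_4 = 4, a_5 = 5, a_6 = 1, a_7 = 17.
Since a_7 = a_1 = 17, the sequence is periodic with period 6.
So a_{109} = a_{1 + ((109-1) mod 6)} = a_1 = 17.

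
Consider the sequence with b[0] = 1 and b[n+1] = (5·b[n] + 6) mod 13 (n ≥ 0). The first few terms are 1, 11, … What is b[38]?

We have b[0] = 1, b[1] = 11, b[2] = 9, b[3] = 12, b[4] = 1.
Since b[4] = b[0] = 1, the sequence is periodic with period 4.
So b[38] = b[0 + ((38-0) mod 4)] = b[2] = 9.

9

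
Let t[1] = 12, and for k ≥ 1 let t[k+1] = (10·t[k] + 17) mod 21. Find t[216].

Computing terms: t[1] = 12; t[2] = 11; t[3] = 1; t[4] = 6; t[5] = 14; t[6] = 10; t[7] = 12.
The sequence repeats with period 6.
(216 - 1) mod 6 = 5, so t[216] = t[6] = 10.

10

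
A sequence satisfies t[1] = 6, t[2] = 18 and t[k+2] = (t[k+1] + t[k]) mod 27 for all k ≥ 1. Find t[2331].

24

Computing terms: t[1] = 6; t[2] = 18; t[3] = 24; t[4] = 15; t[5] = 12; t[6] = 0; t[7] = 12; t[8] = 12; t[9] = 24; t[10] = 9; t[11] = 6; t[12] = 15; t[13] = 21; t[14] = 9; t[15] = 3; t[16] = 12; t[17] = 15; t[18] = 0; t[19] = 15; t[20] = 15; t[21] = 3; t[22] = 18; t[23] = 21; t[24] = 12; t[25] = 6; t[26] = 18.
Since (t[25], t[26]) = (t[1], t[2]) = (6, 18) (two consecutive terms determine the rest), the sequence is periodic with period 24.
So t[2331] = t[1 + ((2331-1) mod 24)] = t[3] = 24.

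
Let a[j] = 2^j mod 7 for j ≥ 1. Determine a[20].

4

We have a[1] = 2; a[2] = 4; a[3] = 1; a[4] = 2.
Since a[4] = a[1] = 2, the sequence is periodic with period 3.
(20 - 1) mod 3 = 1, so a[20] = a[2] = 4.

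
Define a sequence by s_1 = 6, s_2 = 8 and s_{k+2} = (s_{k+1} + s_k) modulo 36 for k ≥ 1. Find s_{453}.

Computing terms: s_1 = 6, s_2 = 8, s_3 = 14, s_4 = 22, s_5 = 0, s_6 = 22, s_7 = 22, s_8 = 8, s_9 = 30, s_{10} = 2, s_{11} = 32, s_{12} = 34, s_{13} = 30, s_{14} = 28, s_{15} = 22, s_{16} = 14, s_{17} = 0, s_{18} = 14, s_{19} = 14, s_{20} = 28, s_{21} = 6, s_{22} = 34, s_{23} = 4, s_{24} = 2, s_{25} = 6, s_{26} = 8.
Since (s_{25}, s_{26}) = (s_1, s_2) = (6, 8) (two consecutive terms determine the rest), the sequence is periodic with period 24.
(453 - 1) mod 24 = 20, so s_{453} = s_{21} = 6.

6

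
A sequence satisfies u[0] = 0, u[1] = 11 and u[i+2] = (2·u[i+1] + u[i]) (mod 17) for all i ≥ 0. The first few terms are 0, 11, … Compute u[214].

Listing terms: u[0] = 0,  u[1] = 11,  u[2] = 5,  u[3] = 4,  u[4] = 13,  u[5] = 13,  u[6] = 5,  u[7] = 6,  u[8] = 0,  u[9] = 6,  u[10] = 12,  u[11] = 13,  u[12] = 4,  u[13] = 4,  u[14] = 12,  u[15] = 11,  u[16] = 0,  u[17] = 11.
The sequence repeats with period 16.
(214 - 0) mod 16 = 6, so u[214] = u[6] = 5.

5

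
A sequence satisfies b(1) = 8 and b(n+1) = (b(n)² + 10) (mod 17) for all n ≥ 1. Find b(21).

12

b(1) = 8,  b(2) = 6,  b(3) = 12,  b(4) = 1,  b(5) = 11,  b(6) = 12.
Since b(6) = b(3) = 12, the sequence is eventually periodic: after a pre-period of length 2 it cycles with period 3.
For n ≥ 3, b(n) depends only on (n - 3) mod 3. (21 - 3) mod 3 = 0, so b(21) = b(3) = 12.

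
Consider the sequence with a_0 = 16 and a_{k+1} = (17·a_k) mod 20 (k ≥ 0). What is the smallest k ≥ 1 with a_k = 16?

We have a_0 = 16; a_1 = 12; a_2 = 4; a_3 = 8; a_4 = 16.
Since a_4 = a_0 = 16, the sequence is periodic with period 4.
The value 16 next appears (with k ≥ 1) at a_4.

4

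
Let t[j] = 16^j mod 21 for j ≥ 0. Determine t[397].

Computing terms: t[0] = 1; t[1] = 16; t[2] = 4; t[3] = 1.
Since t[3] = t[0] = 1, the sequence is periodic with period 3.
(397 - 0) mod 3 = 1, so t[397] = t[1] = 16.

16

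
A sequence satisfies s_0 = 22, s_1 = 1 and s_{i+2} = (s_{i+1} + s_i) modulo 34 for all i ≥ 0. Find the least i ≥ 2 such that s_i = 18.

We have s_0 = 22; s_1 = 1; s_2 = 23; s_3 = 24; s_4 = 13; s_5 = 3; s_6 = 16; s_7 = 19; s_8 = 1; s_9 = 20; s_{10} = 21; s_{11} = 7; s_{12} = 28; s_{13} = 1; s_{14} = 29; s_{15} = 30; s_{16} = 25; s_{17} = 21; s_{18} = 12; s_{19} = 33; s_{20} = 11; s_{21} = 10; s_{22} = 21; s_{23} = 31; s_{24} = 18; s_{25} = 15; s_{26} = 33; s_{27} = 14; s_{28} = 13; s_{29} = 27; s_{30} = 6; s_{31} = 33; s_{32} = 5; s_{33} = 4; s_{34} = 9; s_{35} = 13; s_{36} = 22; s_{37} = 1.
The sequence repeats with period 36.
The value 18 first appears (with i ≥ 2) at s_{24}.

24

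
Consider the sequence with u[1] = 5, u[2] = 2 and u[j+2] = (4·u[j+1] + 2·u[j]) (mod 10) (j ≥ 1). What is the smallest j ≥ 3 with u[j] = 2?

We have u[1] = 5; u[2] = 2; u[3] = 8; u[4] = 6; u[5] = 0; u[6] = 2; u[7] = 8.
Since (u[6], u[7]) = (u[2], u[3]) = (2, 8) (two consecutive terms determine the rest), the sequence is eventually periodic: after a pre-period of length 1 it cycles with period 4.
The value 2 next appears (with j ≥ 3) at u[6].

6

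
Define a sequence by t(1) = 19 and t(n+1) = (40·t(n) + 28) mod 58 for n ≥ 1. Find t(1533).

We have t(1) = 19,  t(2) = 34,  t(3) = 54,  t(4) = 42,  t(5) = 26,  t(6) = 24,  t(7) = 2,  t(8) = 50,  t(9) = 56,  t(10) = 6,  t(11) = 36,  t(12) = 18,  t(13) = 52,  t(14) = 20,  t(15) = 16,  t(16) = 30,  t(17) = 10,  t(18) = 22,  t(19) = 38,  t(20) = 40,  t(21) = 4,  t(22) = 14,  t(23) = 8,  t(24) = 0,  t(25) = 28,  t(26) = 46,  t(27) = 12,  t(28) = 44,  t(29) = 48,  t(30) = 34.
Since t(30) = t(2) = 34, the sequence is eventually periodic: after a pre-period of length 1 it cycles with period 28.
For n ≥ 2, t(n) depends only on (n - 2) mod 28. (1533 - 2) mod 28 = 19, so t(1533) = t(21) = 4.

4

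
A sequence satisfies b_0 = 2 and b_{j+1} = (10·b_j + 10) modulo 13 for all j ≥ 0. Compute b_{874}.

1

Computing terms: b_0 = 2, b_1 = 4, b_2 = 11, b_3 = 3, b_4 = 1, b_5 = 7, b_6 = 2.
The sequence repeats with period 6.
So b_{874} = b_{0 + ((874-0) mod 6)} = b_4 = 1.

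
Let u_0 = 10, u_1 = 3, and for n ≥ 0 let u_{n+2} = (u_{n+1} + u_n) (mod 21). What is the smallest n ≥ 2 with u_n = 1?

10

Listing terms: u_0 = 10, u_1 = 3, u_2 = 13, u_3 = 16, u_4 = 8, u_5 = 3, u_6 = 11, u_7 = 14, u_8 = 4, u_9 = 18, u_{10} = 1, u_{11} = 19, u_{12} = 20, u_{13} = 18, u_{14} = 17, u_{15} = 14, u_{16} = 10, u_{17} = 3.
Since (u_{16}, u_{17}) = (u_0, u_1) = (10, 3) (two consecutive terms determine the rest), the sequence is periodic with period 16.
The value 1 first appears (with n ≥ 2) at u_{10}.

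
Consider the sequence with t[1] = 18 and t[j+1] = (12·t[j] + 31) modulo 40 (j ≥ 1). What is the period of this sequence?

4

Listing terms: t[1] = 18,  t[2] = 7,  t[3] = 35,  t[4] = 11,  t[5] = 3,  t[6] = 27,  t[7] = 35.
Since t[7] = t[3] = 35, the sequence is eventually periodic: after a pre-period of length 2 it cycles with period 4.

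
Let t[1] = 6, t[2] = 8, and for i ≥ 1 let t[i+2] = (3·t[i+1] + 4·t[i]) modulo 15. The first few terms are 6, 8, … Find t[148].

Listing terms: t[1] = 6; t[2] = 8; t[3] = 3; t[4] = 11; t[5] = 0; t[6] = 14; t[7] = 12; t[8] = 2; t[9] = 9; t[10] = 5; t[11] = 6; t[12] = 8.
The sequence repeats with period 10.
So t[148] = t[1 + ((148-1) mod 10)] = t[8] = 2.

2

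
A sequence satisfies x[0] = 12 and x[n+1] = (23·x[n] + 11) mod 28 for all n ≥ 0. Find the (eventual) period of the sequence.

6

We have x[0] = 12,  x[1] = 7,  x[2] = 4,  x[3] = 19,  x[4] = 0,  x[5] = 11,  x[6] = 12.
Since x[6] = x[0] = 12, the sequence is periodic with period 6.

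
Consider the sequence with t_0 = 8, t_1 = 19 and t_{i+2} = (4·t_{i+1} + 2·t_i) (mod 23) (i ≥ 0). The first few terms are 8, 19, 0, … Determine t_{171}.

8

Listing terms: t_0 = 8; t_1 = 19; t_2 = 0; t_3 = 15; t_4 = 14; t_5 = 17; t_6 = 4; t_7 = 4; t_8 = 1; t_9 = 12; t_{10} = 4; t_{11} = 17; t_{12} = 7; t_{13} = 16; t_{14} = 9; t_{15} = 22; t_{16} = 14; t_{17} = 8; t_{18} = 14; t_{19} = 3; t_{20} = 17; t_{21} = 5; t_{22} = 8; t_{23} = 19.
The sequence repeats with period 22.
So t_{171} = t_{0 + ((171-0) mod 22)} = t_{17} = 8.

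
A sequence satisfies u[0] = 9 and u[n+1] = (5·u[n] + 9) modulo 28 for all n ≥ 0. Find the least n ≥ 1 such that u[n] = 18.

We have u[0] = 9; u[1] = 26; u[2] = 27; u[3] = 4; u[4] = 1; u[5] = 14; u[6] = 23; u[7] = 12; u[8] = 13; u[9] = 18; u[10] = 15; u[11] = 0; u[12] = 9.
Since u[12] = u[0] = 9, the sequence is periodic with period 12.
The value 18 first appears (with n ≥ 1) at u[9].

9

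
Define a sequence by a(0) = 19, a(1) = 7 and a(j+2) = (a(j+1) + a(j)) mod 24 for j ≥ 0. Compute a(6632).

10

Computing terms: a(0) = 19,  a(1) = 7,  a(2) = 2,  a(3) = 9,  a(4) = 11,  a(5) = 20,  a(6) = 7,  a(7) = 3,  a(8) = 10,  a(9) = 13,  a(10) = 23,  a(11) = 12,  a(12) = 11,  a(13) = 23,  a(14) = 10,  a(15) = 9,  a(16) = 19,  a(17) = 4,  a(18) = 23,  a(19) = 3,  a(20) = 2,  a(21) = 5,  a(22) = 7,  a(23) = 12,  a(24) = 19,  a(25) = 7.
Since (a(24), a(25)) = (a(0), a(1)) = (19, 7) (two consecutive terms determine the rest), the sequence is periodic with period 24.
So a(6632) = a(0 + ((6632-0) mod 24)) = a(8) = 10.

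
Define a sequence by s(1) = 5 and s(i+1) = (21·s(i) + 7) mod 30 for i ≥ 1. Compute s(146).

Computing terms: s(1) = 5,  s(2) = 22,  s(3) = 19,  s(4) = 16,  s(5) = 13,  s(6) = 10,  s(7) = 7,  s(8) = 4,  s(9) = 1,  s(10) = 28,  s(11) = 25,  s(12) = 22.
Since s(12) = s(2) = 22, the sequence is eventually periodic: after a pre-period of length 1 it cycles with period 10.
For i ≥ 2, s(i) depends only on (i - 2) mod 10. (146 - 2) mod 10 = 4, so s(146) = s(6) = 10.

10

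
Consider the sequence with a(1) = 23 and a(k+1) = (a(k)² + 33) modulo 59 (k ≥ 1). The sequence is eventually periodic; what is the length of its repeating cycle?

Computing terms: a(1) = 23, a(2) = 31, a(3) = 50, a(4) = 55, a(5) = 49, a(6) = 15, a(7) = 22, a(8) = 45, a(9) = 52, a(10) = 23.
The sequence repeats with period 9.

9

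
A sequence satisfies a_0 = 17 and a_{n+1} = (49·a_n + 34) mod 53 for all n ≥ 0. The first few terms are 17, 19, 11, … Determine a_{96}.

3

Listing terms: a_0 = 17,  a_1 = 19,  a_2 = 11,  a_3 = 43,  a_4 = 21,  a_5 = 3,  a_6 = 22,  a_7 = 52,  a_8 = 38,  a_9 = 41,  a_{10} = 29,  a_{11} = 24,  a_{12} = 44,  a_{13} = 17.
The sequence repeats with period 13.
So a_{96} = a_{0 + ((96-0) mod 13)} = a_5 = 3.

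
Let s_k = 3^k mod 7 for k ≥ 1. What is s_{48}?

Listing terms: s_1 = 3,  s_2 = 2,  s_3 = 6,  s_4 = 4,  s_5 = 5,  s_6 = 1,  s_7 = 3.
The sequence repeats with period 6.
(48 - 1) mod 6 = 5, so s_{48} = s_6 = 1.

1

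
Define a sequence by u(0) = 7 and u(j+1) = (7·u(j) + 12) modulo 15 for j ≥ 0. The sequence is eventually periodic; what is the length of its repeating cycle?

Listing terms: u(0) = 7,  u(1) = 1,  u(2) = 4,  u(3) = 10,  u(4) = 7.
Since u(4) = u(0) = 7, the sequence is periodic with period 4.

4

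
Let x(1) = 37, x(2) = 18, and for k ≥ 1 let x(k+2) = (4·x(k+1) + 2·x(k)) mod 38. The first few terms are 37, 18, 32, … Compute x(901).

We have x(1) = 37, x(2) = 18, x(3) = 32, x(4) = 12, x(5) = 36, x(6) = 16, x(7) = 22, x(8) = 6, x(9) = 30, x(10) = 18, x(11) = 18, x(12) = 32.
Since (x(11), x(12)) = (x(2), x(3)) = (18, 32) (two consecutive terms determine the rest), the sequence is eventually periodic: after a pre-period of length 1 it cycles with period 9.
For k ≥ 2, x(k) depends only on (k - 2) mod 9. (901 - 2) mod 9 = 8, so x(901) = x(10) = 18.

18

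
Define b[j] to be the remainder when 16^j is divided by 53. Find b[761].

b[1] = 16; b[2] = 44; b[3] = 15; b[4] = 28; b[5] = 24; b[6] = 13; b[7] = 49; b[8] = 42; b[9] = 36; b[10] = 46; b[11] = 47; b[12] = 10; b[13] = 1; b[14] = 16.
The sequence repeats with period 13.
(761 - 1) mod 13 = 6, so b[761] = b[7] = 49.

49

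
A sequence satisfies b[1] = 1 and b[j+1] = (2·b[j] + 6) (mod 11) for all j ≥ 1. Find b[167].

2

Listing terms: b[1] = 1, b[2] = 8, b[3] = 0, b[4] = 6, b[5] = 7, b[6] = 9, b[7] = 2, b[8] = 10, b[9] = 4, b[10] = 3, b[11] = 1.
Since b[11] = b[1] = 1, the sequence is periodic with period 10.
So b[167] = b[1 + ((167-1) mod 10)] = b[7] = 2.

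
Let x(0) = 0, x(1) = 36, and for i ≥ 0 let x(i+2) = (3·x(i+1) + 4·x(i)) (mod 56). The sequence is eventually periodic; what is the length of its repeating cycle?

6

Computing terms: x(0) = 0; x(1) = 36; x(2) = 52; x(3) = 20; x(4) = 44; x(5) = 44; x(6) = 28; x(7) = 36; x(8) = 52.
Since (x(7), x(8)) = (x(1), x(2)) = (36, 52) (two consecutive terms determine the rest), the sequence is eventually periodic: after a pre-period of length 1 it cycles with period 6.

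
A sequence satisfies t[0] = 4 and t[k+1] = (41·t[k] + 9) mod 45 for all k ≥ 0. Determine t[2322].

Computing terms: t[0] = 4,  t[1] = 38,  t[2] = 37,  t[3] = 41,  t[4] = 25,  t[5] = 44,  t[6] = 13,  t[7] = 2,  t[8] = 1,  t[9] = 5,  t[10] = 34,  t[11] = 8,  t[12] = 22,  t[13] = 11,  t[14] = 10,  t[15] = 14,  t[16] = 43,  t[17] = 17,  t[18] = 31,  t[19] = 20,  t[20] = 19,  t[21] = 23,  t[22] = 7,  t[23] = 26,  t[24] = 40,  t[25] = 29,  t[26] = 28,  t[27] = 32,  t[28] = 16,  t[29] = 35,  t[30] = 4.
Since t[30] = t[0] = 4, the sequence is periodic with period 30.
(2322 - 0) mod 30 = 12, so t[2322] = t[12] = 22.

22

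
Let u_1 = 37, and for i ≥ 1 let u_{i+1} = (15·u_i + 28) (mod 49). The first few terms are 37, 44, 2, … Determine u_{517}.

Listing terms: u_1 = 37; u_2 = 44; u_3 = 2; u_4 = 9; u_5 = 16; u_6 = 23; u_7 = 30; u_8 = 37.
Since u_8 = u_1 = 37, the sequence is periodic with period 7.
So u_{517} = u_{1 + ((517-1) mod 7)} = u_6 = 23.

23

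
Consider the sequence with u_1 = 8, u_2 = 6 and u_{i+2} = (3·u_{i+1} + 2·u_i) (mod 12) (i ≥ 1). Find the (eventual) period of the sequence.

u_1 = 8,  u_2 = 6,  u_3 = 10,  u_4 = 6,  u_5 = 2,  u_6 = 6,  u_7 = 10.
Since (u_6, u_7) = (u_2, u_3) = (6, 10) (two consecutive terms determine the rest), the sequence is eventually periodic: after a pre-period of length 1 it cycles with period 4.

4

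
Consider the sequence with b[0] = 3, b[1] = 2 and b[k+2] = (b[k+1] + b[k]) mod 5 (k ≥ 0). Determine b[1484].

2

Computing terms: b[0] = 3,  b[1] = 2,  b[2] = 0,  b[3] = 2,  b[4] = 2,  b[5] = 4,  b[6] = 1,  b[7] = 0,  b[8] = 1,  b[9] = 1,  b[10] = 2,  b[11] = 3,  b[12] = 0,  b[13] = 3,  b[14] = 3,  b[15] = 1,  b[16] = 4,  b[17] = 0,  b[18] = 4,  b[19] = 4,  b[20] = 3,  b[21] = 2.
The sequence repeats with period 20.
So b[1484] = b[0 + ((1484-0) mod 20)] = b[4] = 2.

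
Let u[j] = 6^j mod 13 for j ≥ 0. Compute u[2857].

6

u[0] = 1,  u[1] = 6,  u[2] = 10,  u[3] = 8,  u[4] = 9,  u[5] = 2,  u[6] = 12,  u[7] = 7,  u[8] = 3,  u[9] = 5,  u[10] = 4,  u[11] = 11,  u[12] = 1.
The sequence repeats with period 12.
(2857 - 0) mod 12 = 1, so u[2857] = u[1] = 6.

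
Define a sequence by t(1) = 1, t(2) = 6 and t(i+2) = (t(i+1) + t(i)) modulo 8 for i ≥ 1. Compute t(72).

5

Computing terms: t(1) = 1,  t(2) = 6,  t(3) = 7,  t(4) = 5,  t(5) = 4,  t(6) = 1,  t(7) = 5,  t(8) = 6,  t(9) = 3,  t(10) = 1,  t(11) = 4,  t(12) = 5,  t(13) = 1,  t(14) = 6.
Since (t(13), t(14)) = (t(1), t(2)) = (1, 6) (two consecutive terms determine the rest), the sequence is periodic with period 12.
(72 - 1) mod 12 = 11, so t(72) = t(12) = 5.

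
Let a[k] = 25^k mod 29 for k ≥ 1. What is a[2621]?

We have a[1] = 25, a[2] = 16, a[3] = 23, a[4] = 24, a[5] = 20, a[6] = 7, a[7] = 1, a[8] = 25.
Since a[8] = a[1] = 25, the sequence is periodic with period 7.
(2621 - 1) mod 7 = 2, so a[2621] = a[3] = 23.

23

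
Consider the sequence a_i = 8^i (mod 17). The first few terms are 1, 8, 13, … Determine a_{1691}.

a_0 = 1,  a_1 = 8,  a_2 = 13,  a_3 = 2,  a_4 = 16,  a_5 = 9,  a_6 = 4,  a_7 = 15,  a_8 = 1.
Since a_8 = a_0 = 1, the sequence is periodic with period 8.
So a_{1691} = a_{0 + ((1691-0) mod 8)} = a_3 = 2.

2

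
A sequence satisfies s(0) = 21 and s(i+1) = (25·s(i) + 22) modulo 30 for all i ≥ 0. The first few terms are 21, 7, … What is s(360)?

s(0) = 21, s(1) = 7, s(2) = 17, s(3) = 27, s(4) = 7.
Since s(4) = s(1) = 7, the sequence is eventually periodic: after a pre-period of length 1 it cycles with period 3.
For i ≥ 1, s(i) depends only on (i - 1) mod 3. (360 - 1) mod 3 = 2, so s(360) = s(3) = 27.

27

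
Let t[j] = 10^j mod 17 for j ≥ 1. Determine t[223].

t[1] = 10, t[2] = 15, t[3] = 14, t[4] = 4, t[5] = 6, t[6] = 9, t[7] = 5, t[8] = 16, t[9] = 7, t[10] = 2, t[11] = 3, t[12] = 13, t[13] = 11, t[14] = 8, t[15] = 12, t[16] = 1, t[17] = 10.
Since t[17] = t[1] = 10, the sequence is periodic with period 16.
So t[223] = t[1 + ((223-1) mod 16)] = t[15] = 12.

12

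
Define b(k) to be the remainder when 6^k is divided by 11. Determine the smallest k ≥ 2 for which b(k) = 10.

5

Computing terms: b(1) = 6,  b(2) = 3,  b(3) = 7,  b(4) = 9,  b(5) = 10,  b(6) = 5,  b(7) = 8,  b(8) = 4,  b(9) = 2,  b(10) = 1,  b(11) = 6.
The sequence repeats with period 10.
The value 10 first appears (with k ≥ 2) at b(5).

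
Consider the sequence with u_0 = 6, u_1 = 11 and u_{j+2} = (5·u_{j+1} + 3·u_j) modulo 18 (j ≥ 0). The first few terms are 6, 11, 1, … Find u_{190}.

13

u_0 = 6, u_1 = 11, u_2 = 1, u_3 = 2, u_4 = 13, u_5 = 17, u_6 = 16, u_7 = 5, u_8 = 1, u_9 = 2.
Since (u_8, u_9) = (u_2, u_3) = (1, 2) (two consecutive terms determine the rest), the sequence is eventually periodic: after a pre-period of length 2 it cycles with period 6.
For j ≥ 2, u_j depends only on (j - 2) mod 6. (190 - 2) mod 6 = 2, so u_{190} = u_4 = 13.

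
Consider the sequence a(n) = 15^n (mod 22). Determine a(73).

9

We have a(1) = 15; a(2) = 5; a(3) = 9; a(4) = 3; a(5) = 1; a(6) = 15.
Since a(6) = a(1) = 15, the sequence is periodic with period 5.
(73 - 1) mod 5 = 2, so a(73) = a(3) = 9.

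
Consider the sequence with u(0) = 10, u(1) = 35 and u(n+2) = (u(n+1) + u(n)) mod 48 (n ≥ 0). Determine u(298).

9

Listing terms: u(0) = 10,  u(1) = 35,  u(2) = 45,  u(3) = 32,  u(4) = 29,  u(5) = 13,  u(6) = 42,  u(7) = 7,  u(8) = 1,  u(9) = 8,  u(10) = 9,  u(11) = 17,  u(12) = 26,  u(13) = 43,  u(14) = 21,  u(15) = 16,  u(16) = 37,  u(17) = 5,  u(18) = 42,  u(19) = 47,  u(20) = 41,  u(21) = 40,  u(22) = 33,  u(23) = 25,  u(24) = 10,  u(25) = 35.
The sequence repeats with period 24.
(298 - 0) mod 24 = 10, so u(298) = u(10) = 9.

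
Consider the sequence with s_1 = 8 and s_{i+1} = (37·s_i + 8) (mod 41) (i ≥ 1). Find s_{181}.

8

We have s_1 = 8; s_2 = 17; s_3 = 22; s_4 = 2; s_5 = 0; s_6 = 8.
The sequence repeats with period 5.
(181 - 1) mod 5 = 0, so s_{181} = s_1 = 8.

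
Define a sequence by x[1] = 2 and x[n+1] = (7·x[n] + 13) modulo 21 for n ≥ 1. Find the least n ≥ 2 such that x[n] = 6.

We have x[1] = 2, x[2] = 6, x[3] = 13, x[4] = 20, x[5] = 6.
Since x[5] = x[2] = 6, the sequence is eventually periodic: after a pre-period of length 1 it cycles with period 3.
The value 6 first appears (with n ≥ 2) at x[2].

2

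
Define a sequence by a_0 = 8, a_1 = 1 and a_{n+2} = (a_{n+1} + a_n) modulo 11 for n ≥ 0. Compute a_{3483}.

Listing terms: a_0 = 8,  a_1 = 1,  a_2 = 9,  a_3 = 10,  a_4 = 8,  a_5 = 7,  a_6 = 4,  a_7 = 0,  a_8 = 4,  a_9 = 4,  a_{10} = 8,  a_{11} = 1.
The sequence repeats with period 10.
So a_{3483} = a_{0 + ((3483-0) mod 10)} = a_3 = 10.

10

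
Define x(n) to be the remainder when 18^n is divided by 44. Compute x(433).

24

We have x(0) = 1, x(1) = 18, x(2) = 16, x(3) = 24, x(4) = 36, x(5) = 32, x(6) = 4, x(7) = 28, x(8) = 20, x(9) = 8, x(10) = 12, x(11) = 40, x(12) = 16.
Since x(12) = x(2) = 16, the sequence is eventually periodic: after a pre-period of length 2 it cycles with period 10.
For n ≥ 2, x(n) depends only on (n - 2) mod 10. (433 - 2) mod 10 = 1, so x(433) = x(3) = 24.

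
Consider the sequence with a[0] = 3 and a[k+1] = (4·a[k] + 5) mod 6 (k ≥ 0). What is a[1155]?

3

Computing terms: a[0] = 3, a[1] = 5, a[2] = 1, a[3] = 3.
Since a[3] = a[0] = 3, the sequence is periodic with period 3.
(1155 - 0) mod 3 = 0, so a[1155] = a[0] = 3.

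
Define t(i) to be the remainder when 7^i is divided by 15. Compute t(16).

Computing terms: t(1) = 7,  t(2) = 4,  t(3) = 13,  t(4) = 1,  t(5) = 7.
Since t(5) = t(1) = 7, the sequence is periodic with period 4.
So t(16) = t(1 + ((16-1) mod 4)) = t(4) = 1.

1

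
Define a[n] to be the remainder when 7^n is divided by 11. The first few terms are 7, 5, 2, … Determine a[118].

9

Computing terms: a[1] = 7,  a[2] = 5,  a[3] = 2,  a[4] = 3,  a[5] = 10,  a[6] = 4,  a[7] = 6,  a[8] = 9,  a[9] = 8,  a[10] = 1,  a[11] = 7.
The sequence repeats with period 10.
So a[118] = a[1 + ((118-1) mod 10)] = a[8] = 9.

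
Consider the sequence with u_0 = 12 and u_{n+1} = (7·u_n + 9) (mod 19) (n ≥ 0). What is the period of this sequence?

3

u_0 = 12; u_1 = 17; u_2 = 14; u_3 = 12.
The sequence repeats with period 3.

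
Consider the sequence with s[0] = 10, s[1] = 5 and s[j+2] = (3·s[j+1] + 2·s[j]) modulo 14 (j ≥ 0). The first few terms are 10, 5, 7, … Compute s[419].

s[0] = 10; s[1] = 5; s[2] = 7; s[3] = 3; s[4] = 9; s[5] = 5; s[6] = 5; s[7] = 11; s[8] = 1; s[9] = 11; s[10] = 7; s[11] = 1; s[12] = 3; s[13] = 11; s[14] = 11; s[15] = 13; s[16] = 5; s[17] = 13; s[18] = 7; s[19] = 5; s[20] = 1; s[21] = 13; s[22] = 13; s[23] = 9; s[24] = 11; s[25] = 9; s[26] = 7; s[27] = 11; s[28] = 5; s[29] = 9; s[30] = 9; s[31] = 3; s[32] = 13; s[33] = 3; s[34] = 7; s[35] = 13; s[36] = 11; s[37] = 3; s[38] = 3; s[39] = 1; s[40] = 9; s[41] = 1; s[42] = 7; s[43] = 9; s[44] = 13; s[45] = 1; s[46] = 1; s[47] = 5; s[48] = 3; s[49] = 5; s[50] = 7.
Since (s[49], s[50]) = (s[1], s[2]) = (5, 7) (two consecutive terms determine the rest), the sequence is eventually periodic: after a pre-period of length 1 it cycles with period 48.
For j ≥ 1, s[j] depends only on (j - 1) mod 48. (419 - 1) mod 48 = 34, so s[419] = s[35] = 13.

13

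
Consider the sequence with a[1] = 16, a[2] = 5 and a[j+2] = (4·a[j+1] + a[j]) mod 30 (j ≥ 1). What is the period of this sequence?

a[1] = 16, a[2] = 5, a[3] = 6, a[4] = 29, a[5] = 2, a[6] = 7, a[7] = 0, a[8] = 7, a[9] = 28, a[10] = 29, a[11] = 24, a[12] = 5, a[13] = 14, a[14] = 1, a[15] = 18, a[16] = 13, a[17] = 10, a[18] = 23, a[19] = 12, a[20] = 11, a[21] = 26, a[22] = 25, a[23] = 6, a[24] = 19, a[25] = 22, a[26] = 17, a[27] = 0, a[28] = 17, a[29] = 8, a[30] = 19, a[31] = 24, a[32] = 25, a[33] = 4, a[34] = 11, a[35] = 18, a[36] = 23, a[37] = 20, a[38] = 13, a[39] = 12, a[40] = 1, a[41] = 16, a[42] = 5.
The sequence repeats with period 40.

40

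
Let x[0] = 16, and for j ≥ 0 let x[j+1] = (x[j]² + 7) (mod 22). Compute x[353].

19

Listing terms: x[0] = 16, x[1] = 21, x[2] = 8, x[3] = 5, x[4] = 10, x[5] = 19, x[6] = 16.
The sequence repeats with period 6.
So x[353] = x[0 + ((353-0) mod 6)] = x[5] = 19.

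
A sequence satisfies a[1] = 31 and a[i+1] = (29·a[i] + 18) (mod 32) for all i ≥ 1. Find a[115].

19

We have a[1] = 31; a[2] = 21; a[3] = 19; a[4] = 25; a[5] = 7; a[6] = 29; a[7] = 27; a[8] = 1; a[9] = 15; a[10] = 5; a[11] = 3; a[12] = 9; a[13] = 23; a[14] = 13; a[15] = 11; a[16] = 17; a[17] = 31.
The sequence repeats with period 16.
So a[115] = a[1 + ((115-1) mod 16)] = a[3] = 19.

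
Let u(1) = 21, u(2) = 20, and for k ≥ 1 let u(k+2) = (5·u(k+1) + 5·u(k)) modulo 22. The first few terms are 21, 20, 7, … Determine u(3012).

We have u(1) = 21; u(2) = 20; u(3) = 7; u(4) = 3; u(5) = 6; u(6) = 1; u(7) = 13; u(8) = 4; u(9) = 19; u(10) = 5; u(11) = 10; u(12) = 9; u(13) = 7; u(14) = 14; u(15) = 17; u(16) = 1; u(17) = 2; u(18) = 15; u(19) = 19; u(20) = 16; u(21) = 21; u(22) = 9; u(23) = 18; u(24) = 3; u(25) = 17; u(26) = 12; u(27) = 13; u(28) = 15; u(29) = 8; u(30) = 5; u(31) = 21; u(32) = 20.
The sequence repeats with period 30.
So u(3012) = u(1 + ((3012-1) mod 30)) = u(12) = 9.

9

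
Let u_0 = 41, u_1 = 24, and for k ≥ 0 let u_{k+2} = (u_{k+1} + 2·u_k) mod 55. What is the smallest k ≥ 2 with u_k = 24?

11

Computing terms: u_0 = 41,  u_1 = 24,  u_2 = 51,  u_3 = 44,  u_4 = 36,  u_5 = 14,  u_6 = 31,  u_7 = 4,  u_8 = 11,  u_9 = 19,  u_{10} = 41,  u_{11} = 24.
The sequence repeats with period 10.
The value 24 next appears (with k ≥ 2) at u_{11}.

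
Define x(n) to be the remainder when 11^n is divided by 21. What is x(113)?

We have x(0) = 1,  x(1) = 11,  x(2) = 16,  x(3) = 8,  x(4) = 4,  x(5) = 2,  x(6) = 1.
Since x(6) = x(0) = 1, the sequence is periodic with period 6.
So x(113) = x(0 + ((113-0) mod 6)) = x(5) = 2.

2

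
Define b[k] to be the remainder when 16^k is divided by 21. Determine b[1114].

Computing terms: b[1] = 16; b[2] = 4; b[3] = 1; b[4] = 16.
The sequence repeats with period 3.
So b[1114] = b[1 + ((1114-1) mod 3)] = b[1] = 16.

16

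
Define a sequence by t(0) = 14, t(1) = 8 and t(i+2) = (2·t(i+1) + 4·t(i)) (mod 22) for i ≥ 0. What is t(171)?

Computing terms: t(0) = 14; t(1) = 8; t(2) = 6; t(3) = 0; t(4) = 2; t(5) = 4; t(6) = 16; t(7) = 4; t(8) = 6; t(9) = 6; t(10) = 14; t(11) = 8.
Since (t(10), t(11)) = (t(0), t(1)) = (14, 8) (two consecutive terms determine the rest), the sequence is periodic with period 10.
So t(171) = t(0 + ((171-0) mod 10)) = t(1) = 8.

8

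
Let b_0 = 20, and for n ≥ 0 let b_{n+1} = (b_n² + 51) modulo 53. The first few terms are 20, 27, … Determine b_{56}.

Computing terms: b_0 = 20,  b_1 = 27,  b_2 = 38,  b_3 = 11,  b_4 = 13,  b_5 = 8,  b_6 = 9,  b_7 = 26,  b_8 = 38.
Since b_8 = b_2 = 38, the sequence is eventually periodic: after a pre-period of length 2 it cycles with period 6.
For n ≥ 2, b_n depends only on (n - 2) mod 6. (56 - 2) mod 6 = 0, so b_{56} = b_2 = 38.

38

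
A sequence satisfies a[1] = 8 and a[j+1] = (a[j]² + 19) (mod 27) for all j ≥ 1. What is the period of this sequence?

a[1] = 8; a[2] = 2; a[3] = 23; a[4] = 8.
The sequence repeats with period 3.

3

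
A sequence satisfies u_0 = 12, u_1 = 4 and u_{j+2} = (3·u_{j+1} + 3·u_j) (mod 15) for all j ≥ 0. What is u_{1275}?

6

Listing terms: u_0 = 12; u_1 = 4; u_2 = 3; u_3 = 6; u_4 = 12; u_5 = 9; u_6 = 3; u_7 = 6.
Since (u_6, u_7) = (u_2, u_3) = (3, 6) (two consecutive terms determine the rest), the sequence is eventually periodic: after a pre-period of length 2 it cycles with period 4.
For j ≥ 2, u_j depends only on (j - 2) mod 4. (1275 - 2) mod 4 = 1, so u_{1275} = u_3 = 6.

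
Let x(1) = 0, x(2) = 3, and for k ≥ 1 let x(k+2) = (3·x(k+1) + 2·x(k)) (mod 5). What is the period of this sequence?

24

We have x(1) = 0; x(2) = 3; x(3) = 4; x(4) = 3; x(5) = 2; x(6) = 2; x(7) = 0; x(8) = 4; x(9) = 2; x(10) = 4; x(11) = 1; x(12) = 1; x(13) = 0; x(14) = 2; x(15) = 1; x(16) = 2; x(17) = 3; x(18) = 3; x(19) = 0; x(20) = 1; x(21) = 3; x(22) = 1; x(23) = 4; x(24) = 4; x(25) = 0; x(26) = 3.
The sequence repeats with period 24.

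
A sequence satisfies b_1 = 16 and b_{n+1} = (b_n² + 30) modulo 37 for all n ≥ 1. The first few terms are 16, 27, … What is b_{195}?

19

We have b_1 = 16,  b_2 = 27,  b_3 = 19,  b_4 = 21,  b_5 = 27.
Since b_5 = b_2 = 27, the sequence is eventually periodic: after a pre-period of length 1 it cycles with period 3.
For n ≥ 2, b_n depends only on (n - 2) mod 3. (195 - 2) mod 3 = 1, so b_{195} = b_3 = 19.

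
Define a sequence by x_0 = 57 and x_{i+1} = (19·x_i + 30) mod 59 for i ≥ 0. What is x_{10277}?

49

Listing terms: x_0 = 57; x_1 = 51; x_2 = 55; x_3 = 13; x_4 = 41; x_5 = 42; x_6 = 2; x_7 = 9; x_8 = 24; x_9 = 14; x_{10} = 1; x_{11} = 49; x_{12} = 17; x_{13} = 58; x_{14} = 11; x_{15} = 3; x_{16} = 28; x_{17} = 31; x_{18} = 29; x_{19} = 50; x_{20} = 36; x_{21} = 6; x_{22} = 26; x_{23} = 52; x_{24} = 15; x_{25} = 20; x_{26} = 56; x_{27} = 32; x_{28} = 48; x_{29} = 57.
The sequence repeats with period 29.
(10277 - 0) mod 29 = 11, so x_{10277} = x_{11} = 49.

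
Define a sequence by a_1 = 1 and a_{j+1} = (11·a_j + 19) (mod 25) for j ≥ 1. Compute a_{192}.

15

Computing terms: a_1 = 1; a_2 = 5; a_3 = 24; a_4 = 8; a_5 = 7; a_6 = 21; a_7 = 0; a_8 = 19; a_9 = 3; a_{10} = 2; a_{11} = 16; a_{12} = 20; a_{13} = 14; a_{14} = 23; a_{15} = 22; a_{16} = 11; a_{17} = 15; a_{18} = 9; a_{19} = 18; a_{20} = 17; a_{21} = 6; a_{22} = 10; a_{23} = 4; a_{24} = 13; a_{25} = 12; a_{26} = 1.
Since a_{26} = a_1 = 1, the sequence is periodic with period 25.
So a_{192} = a_{1 + ((192-1) mod 25)} = a_{17} = 15.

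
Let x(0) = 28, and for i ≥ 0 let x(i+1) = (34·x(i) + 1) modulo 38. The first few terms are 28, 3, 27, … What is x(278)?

29

x(0) = 28; x(1) = 3; x(2) = 27; x(3) = 7; x(4) = 11; x(5) = 33; x(6) = 21; x(7) = 31; x(8) = 29; x(9) = 37; x(10) = 5; x(11) = 19; x(12) = 1; x(13) = 35; x(14) = 13; x(15) = 25; x(16) = 15; x(17) = 17; x(18) = 9; x(19) = 3.
Since x(19) = x(1) = 3, the sequence is eventually periodic: after a pre-period of length 1 it cycles with period 18.
For i ≥ 1, x(i) depends only on (i - 1) mod 18. (278 - 1) mod 18 = 7, so x(278) = x(8) = 29.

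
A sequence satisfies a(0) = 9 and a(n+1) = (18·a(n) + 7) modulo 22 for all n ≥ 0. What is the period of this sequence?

10

Listing terms: a(0) = 9; a(1) = 15; a(2) = 13; a(3) = 21; a(4) = 11; a(5) = 7; a(6) = 1; a(7) = 3; a(8) = 17; a(9) = 5; a(10) = 9.
The sequence repeats with period 10.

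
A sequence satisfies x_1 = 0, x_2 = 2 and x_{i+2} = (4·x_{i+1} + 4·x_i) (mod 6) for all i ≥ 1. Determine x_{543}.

x_1 = 0, x_2 = 2, x_3 = 2, x_4 = 4, x_5 = 0, x_6 = 4, x_7 = 4, x_8 = 2, x_9 = 0, x_{10} = 2.
The sequence repeats with period 8.
So x_{543} = x_{1 + ((543-1) mod 8)} = x_7 = 4.

4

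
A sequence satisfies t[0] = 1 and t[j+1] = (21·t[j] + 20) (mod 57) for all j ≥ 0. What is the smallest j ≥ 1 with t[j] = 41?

1

t[0] = 1,  t[1] = 41,  t[2] = 26,  t[3] = 53,  t[4] = 50,  t[5] = 44,  t[6] = 32,  t[7] = 8,  t[8] = 17,  t[9] = 35,  t[10] = 14,  t[11] = 29,  t[12] = 2,  t[13] = 5,  t[14] = 11,  t[15] = 23,  t[16] = 47,  t[17] = 38,  t[18] = 20,  t[19] = 41.
Since t[19] = t[1] = 41, the sequence is eventually periodic: after a pre-period of length 1 it cycles with period 18.
The value 41 first appears (with j ≥ 1) at t[1].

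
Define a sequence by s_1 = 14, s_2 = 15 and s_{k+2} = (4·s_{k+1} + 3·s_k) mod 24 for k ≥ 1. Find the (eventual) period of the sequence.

4

Listing terms: s_1 = 14,  s_2 = 15,  s_3 = 6,  s_4 = 21,  s_5 = 6,  s_6 = 15,  s_7 = 6.
Since (s_6, s_7) = (s_2, s_3) = (15, 6) (two consecutive terms determine the rest), the sequence is eventually periodic: after a pre-period of length 1 it cycles with period 4.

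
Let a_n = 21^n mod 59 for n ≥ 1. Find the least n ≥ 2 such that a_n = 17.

4

We have a_1 = 21, a_2 = 28, a_3 = 57, a_4 = 17, a_5 = 3, a_6 = 4, a_7 = 25, a_8 = 53, a_9 = 51, a_{10} = 9, a_{11} = 12, a_{12} = 16, a_{13} = 41, a_{14} = 35, a_{15} = 27, a_{16} = 36, a_{17} = 48, a_{18} = 5, a_{19} = 46, a_{20} = 22, a_{21} = 49, a_{22} = 26, a_{23} = 15, a_{24} = 20, a_{25} = 7, a_{26} = 29, a_{27} = 19, a_{28} = 45, a_{29} = 1, a_{30} = 21.
The sequence repeats with period 29.
The value 17 first appears (with n ≥ 2) at a_4.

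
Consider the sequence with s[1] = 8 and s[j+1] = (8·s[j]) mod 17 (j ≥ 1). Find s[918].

We have s[1] = 8, s[2] = 13, s[3] = 2, s[4] = 16, s[5] = 9, s[6] = 4, s[7] = 15, s[8] = 1, s[9] = 8.
The sequence repeats with period 8.
(918 - 1) mod 8 = 5, so s[918] = s[6] = 4.

4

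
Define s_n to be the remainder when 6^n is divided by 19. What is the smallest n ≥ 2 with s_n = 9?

Computing terms: s_1 = 6,  s_2 = 17,  s_3 = 7,  s_4 = 4,  s_5 = 5,  s_6 = 11,  s_7 = 9,  s_8 = 16,  s_9 = 1,  s_{10} = 6.
Since s_{10} = s_1 = 6, the sequence is periodic with period 9.
The value 9 first appears (with n ≥ 2) at s_7.

7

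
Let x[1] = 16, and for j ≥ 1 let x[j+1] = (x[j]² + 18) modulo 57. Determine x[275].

46

Computing terms: x[1] = 16,  x[2] = 46,  x[3] = 25,  x[4] = 16.
The sequence repeats with period 3.
So x[275] = x[1 + ((275-1) mod 3)] = x[2] = 46.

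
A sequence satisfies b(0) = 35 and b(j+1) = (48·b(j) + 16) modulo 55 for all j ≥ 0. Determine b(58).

24

b(0) = 35, b(1) = 46, b(2) = 24, b(3) = 13, b(4) = 35.
The sequence repeats with period 4.
So b(58) = b(0 + ((58-0) mod 4)) = b(2) = 24.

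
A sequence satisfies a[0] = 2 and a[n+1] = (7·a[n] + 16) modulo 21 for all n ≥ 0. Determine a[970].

Computing terms: a[0] = 2; a[1] = 9; a[2] = 16; a[3] = 2.
The sequence repeats with period 3.
So a[970] = a[0 + ((970-0) mod 3)] = a[1] = 9.

9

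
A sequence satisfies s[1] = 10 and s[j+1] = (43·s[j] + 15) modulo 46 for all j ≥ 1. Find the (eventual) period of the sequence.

22

Computing terms: s[1] = 10,  s[2] = 31,  s[3] = 14,  s[4] = 19,  s[5] = 4,  s[6] = 3,  s[7] = 6,  s[8] = 43,  s[9] = 24,  s[10] = 35,  s[11] = 2,  s[12] = 9,  s[13] = 34,  s[14] = 5,  s[15] = 0,  s[16] = 15,  s[17] = 16,  s[18] = 13,  s[19] = 22,  s[20] = 41,  s[21] = 30,  s[22] = 17,  s[23] = 10.
Since s[23] = s[1] = 10, the sequence is periodic with period 22.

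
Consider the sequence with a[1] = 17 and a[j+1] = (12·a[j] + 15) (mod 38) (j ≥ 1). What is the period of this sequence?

We have a[1] = 17, a[2] = 29, a[3] = 21, a[4] = 1, a[5] = 27, a[6] = 35, a[7] = 17.
Since a[7] = a[1] = 17, the sequence is periodic with period 6.

6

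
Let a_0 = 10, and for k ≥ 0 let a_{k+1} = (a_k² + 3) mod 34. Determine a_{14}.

4

Computing terms: a_0 = 10; a_1 = 1; a_2 = 4; a_3 = 19; a_4 = 24; a_5 = 1.
Since a_5 = a_1 = 1, the sequence is eventually periodic: after a pre-period of length 1 it cycles with period 4.
For k ≥ 1, a_k depends only on (k - 1) mod 4. (14 - 1) mod 4 = 1, so a_{14} = a_2 = 4.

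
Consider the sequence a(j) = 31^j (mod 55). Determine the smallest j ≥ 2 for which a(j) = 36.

a(1) = 31; a(2) = 26; a(3) = 36; a(4) = 16; a(5) = 1; a(6) = 31.
The sequence repeats with period 5.
The value 36 first appears (with j ≥ 2) at a(3).

3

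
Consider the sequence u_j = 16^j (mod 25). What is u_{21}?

u_0 = 1, u_1 = 16, u_2 = 6, u_3 = 21, u_4 = 11, u_5 = 1.
Since u_5 = u_0 = 1, the sequence is periodic with period 5.
(21 - 0) mod 5 = 1, so u_{21} = u_1 = 16.

16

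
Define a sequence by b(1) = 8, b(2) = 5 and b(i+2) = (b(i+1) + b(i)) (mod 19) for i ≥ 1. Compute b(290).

5

Computing terms: b(1) = 8,  b(2) = 5,  b(3) = 13,  b(4) = 18,  b(5) = 12,  b(6) = 11,  b(7) = 4,  b(8) = 15,  b(9) = 0,  b(10) = 15,  b(11) = 15,  b(12) = 11,  b(13) = 7,  b(14) = 18,  b(15) = 6,  b(16) = 5,  b(17) = 11,  b(18) = 16,  b(19) = 8,  b(20) = 5.
Since (b(19), b(20)) = (b(1), b(2)) = (8, 5) (two consecutive terms determine the rest), the sequence is periodic with period 18.
(290 - 1) mod 18 = 1, so b(290) = b(2) = 5.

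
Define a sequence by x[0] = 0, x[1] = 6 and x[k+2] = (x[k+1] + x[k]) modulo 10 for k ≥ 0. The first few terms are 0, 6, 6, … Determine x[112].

Listing terms: x[0] = 0; x[1] = 6; x[2] = 6; x[3] = 2; x[4] = 8; x[5] = 0; x[6] = 8; x[7] = 8; x[8] = 6; x[9] = 4; x[10] = 0; x[11] = 4; x[12] = 4; x[13] = 8; x[14] = 2; x[15] = 0; x[16] = 2; x[17] = 2; x[18] = 4; x[19] = 6; x[20] = 0; x[21] = 6.
Since (x[20], x[21]) = (x[0], x[1]) = (0, 6) (two consecutive terms determine the rest), the sequence is periodic with period 20.
(112 - 0) mod 20 = 12, so x[112] = x[12] = 4.

4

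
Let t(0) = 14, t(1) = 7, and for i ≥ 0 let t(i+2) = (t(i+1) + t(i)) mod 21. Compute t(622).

We have t(0) = 14,  t(1) = 7,  t(2) = 0,  t(3) = 7,  t(4) = 7,  t(5) = 14,  t(6) = 0,  t(7) = 14,  t(8) = 14,  t(9) = 7.
The sequence repeats with period 8.
So t(622) = t(0 + ((622-0) mod 8)) = t(6) = 0.

0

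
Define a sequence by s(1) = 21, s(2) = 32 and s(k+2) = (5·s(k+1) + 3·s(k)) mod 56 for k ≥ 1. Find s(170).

32

Listing terms: s(1) = 21; s(2) = 32; s(3) = 55; s(4) = 35; s(5) = 4; s(6) = 13; s(7) = 21; s(8) = 32.
The sequence repeats with period 6.
(170 - 1) mod 6 = 1, so s(170) = s(2) = 32.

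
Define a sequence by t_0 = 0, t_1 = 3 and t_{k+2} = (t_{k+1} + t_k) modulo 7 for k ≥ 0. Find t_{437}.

1

We have t_0 = 0, t_1 = 3, t_2 = 3, t_3 = 6, t_4 = 2, t_5 = 1, t_6 = 3, t_7 = 4, t_8 = 0, t_9 = 4, t_{10} = 4, t_{11} = 1, t_{12} = 5, t_{13} = 6, t_{14} = 4, t_{15} = 3, t_{16} = 0, t_{17} = 3.
The sequence repeats with period 16.
(437 - 0) mod 16 = 5, so t_{437} = t_5 = 1.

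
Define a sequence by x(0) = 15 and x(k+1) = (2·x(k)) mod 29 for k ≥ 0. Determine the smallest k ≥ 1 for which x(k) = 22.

27

x(0) = 15; x(1) = 1; x(2) = 2; x(3) = 4; x(4) = 8; x(5) = 16; x(6) = 3; x(7) = 6; x(8) = 12; x(9) = 24; x(10) = 19; x(11) = 9; x(12) = 18; x(13) = 7; x(14) = 14; x(15) = 28; x(16) = 27; x(17) = 25; x(18) = 21; x(19) = 13; x(20) = 26; x(21) = 23; x(22) = 17; x(23) = 5; x(24) = 10; x(25) = 20; x(26) = 11; x(27) = 22; x(28) = 15.
Since x(28) = x(0) = 15, the sequence is periodic with period 28.
The value 22 first appears (with k ≥ 1) at x(27).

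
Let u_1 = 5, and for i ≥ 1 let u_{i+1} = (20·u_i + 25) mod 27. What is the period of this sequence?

6

Computing terms: u_1 = 5; u_2 = 17; u_3 = 14; u_4 = 8; u_5 = 23; u_6 = 26; u_7 = 5.
The sequence repeats with period 6.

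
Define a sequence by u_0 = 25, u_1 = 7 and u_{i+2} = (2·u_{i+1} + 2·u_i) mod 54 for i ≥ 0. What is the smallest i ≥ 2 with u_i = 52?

u_0 = 25, u_1 = 7, u_2 = 10, u_3 = 34, u_4 = 34, u_5 = 28, u_6 = 16, u_7 = 34, u_8 = 46, u_9 = 52, u_{10} = 34, u_{11} = 10, u_{12} = 34.
Since (u_{11}, u_{12}) = (u_2, u_3) = (10, 34) (two consecutive terms determine the rest), the sequence is eventually periodic: after a pre-period of length 2 it cycles with period 9.
The value 52 first appears (with i ≥ 2) at u_9.

9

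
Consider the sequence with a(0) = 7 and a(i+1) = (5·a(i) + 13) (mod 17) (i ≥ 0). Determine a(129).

14

Listing terms: a(0) = 7,  a(1) = 14,  a(2) = 15,  a(3) = 3,  a(4) = 11,  a(5) = 0,  a(6) = 13,  a(7) = 10,  a(8) = 12,  a(9) = 5,  a(10) = 4,  a(11) = 16,  a(12) = 8,  a(13) = 2,  a(14) = 6,  a(15) = 9,  a(16) = 7.
Since a(16) = a(0) = 7, the sequence is periodic with period 16.
(129 - 0) mod 16 = 1, so a(129) = a(1) = 14.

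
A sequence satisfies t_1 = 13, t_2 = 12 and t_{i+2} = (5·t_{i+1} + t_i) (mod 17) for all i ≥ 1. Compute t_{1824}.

16

Listing terms: t_1 = 13, t_2 = 12, t_3 = 5, t_4 = 3, t_5 = 3, t_6 = 1, t_7 = 8, t_8 = 7, t_9 = 9, t_{10} = 1, t_{11} = 14, t_{12} = 3, t_{13} = 12, t_{14} = 12, t_{15} = 4, t_{16} = 15, t_{17} = 11, t_{18} = 2, t_{19} = 4, t_{20} = 5, t_{21} = 12, t_{22} = 14, t_{23} = 14, t_{24} = 16, t_{25} = 9, t_{26} = 10, t_{27} = 8, t_{28} = 16, t_{29} = 3, t_{30} = 14, t_{31} = 5, t_{32} = 5, t_{33} = 13, t_{34} = 2, t_{35} = 6, t_{36} = 15, t_{37} = 13, t_{38} = 12.
The sequence repeats with period 36.
So t_{1824} = t_{1 + ((1824-1) mod 36)} = t_{24} = 16.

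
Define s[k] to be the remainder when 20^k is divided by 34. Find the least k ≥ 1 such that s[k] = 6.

15

We have s[0] = 1; s[1] = 20; s[2] = 26; s[3] = 10; s[4] = 30; s[5] = 22; s[6] = 32; s[7] = 28; s[8] = 16; s[9] = 14; s[10] = 8; s[11] = 24; s[12] = 4; s[13] = 12; s[14] = 2; s[15] = 6; s[16] = 18; s[17] = 20.
Since s[17] = s[1] = 20, the sequence is eventually periodic: after a pre-period of length 1 it cycles with period 16.
The value 6 first appears (with k ≥ 1) at s[15].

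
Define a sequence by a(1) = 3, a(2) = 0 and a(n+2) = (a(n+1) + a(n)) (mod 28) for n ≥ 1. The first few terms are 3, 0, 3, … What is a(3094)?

23

Computing terms: a(1) = 3,  a(2) = 0,  a(3) = 3,  a(4) = 3,  a(5) = 6,  a(6) = 9,  a(7) = 15,  a(8) = 24,  a(9) = 11,  a(10) = 7,  a(11) = 18,  a(12) = 25,  a(13) = 15,  a(14) = 12,  a(15) = 27,  a(16) = 11,  a(17) = 10,  a(18) = 21,  a(19) = 3,  a(20) = 24,  a(21) = 27,  a(22) = 23,  a(23) = 22,  a(24) = 17,  a(25) = 11,  a(26) = 0,  a(27) = 11,  a(28) = 11,  a(29) = 22,  a(30) = 5,  a(31) = 27,  a(32) = 4,  a(33) = 3,  a(34) = 7,  a(35) = 10,  a(36) = 17,  a(37) = 27,  a(38) = 16,  a(39) = 15,  a(40) = 3,  a(41) = 18,  a(42) = 21,  a(43) = 11,  a(44) = 4,  a(45) = 15,  a(46) = 19,  a(47) = 6,  a(48) = 25,  a(49) = 3,  a(50) = 0.
The sequence repeats with period 48.
So a(3094) = a(1 + ((3094-1) mod 48)) = a(22) = 23.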